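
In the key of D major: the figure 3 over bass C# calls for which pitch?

E

Counting 2 letter steps above C# lands on E; in D major, that letter is E.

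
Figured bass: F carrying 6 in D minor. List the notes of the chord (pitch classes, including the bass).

The written figures 6 are shorthand for 6/3: the 3 is implied.
A third above F in this key is A.
A sixth above F in this key is D.
Together with the bass F, this spells D minor in first inversion.

F, A, D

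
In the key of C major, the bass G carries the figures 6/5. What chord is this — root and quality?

E minor seventh

The figures 6/5 indicate a seventh chord in first inversion.
In first inversion the root lies a sixth above the bass: a sixth above G in C major is E.
The chord tones are G, B, D, E, giving E minor seventh.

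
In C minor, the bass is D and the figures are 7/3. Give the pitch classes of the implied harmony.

D, F, Ab, C

The written figures 7/3 are shorthand for 7/5/3: the 5 is implied.
A third above D in this key is F.
A fifth above D in this key is Ab.
A seventh above D in this key is C.
Together with the bass D, this spells D half-diminished seventh in root position.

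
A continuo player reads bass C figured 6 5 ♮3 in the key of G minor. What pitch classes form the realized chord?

C, E, G, A

A third above C in this key is Eb, made natural (E) by the ♮ figure.
A fifth above C in this key is G.
A sixth above C in this key is A.
Together with the bass C, this spells A minor seventh in first inversion.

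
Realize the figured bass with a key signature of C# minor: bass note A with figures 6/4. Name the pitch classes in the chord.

A, D#, F#

A fourth above A in this key is D#.
A sixth above A in this key is F#.
Together with the bass A, this spells D# diminished in second inversion.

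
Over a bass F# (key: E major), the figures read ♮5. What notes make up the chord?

F#, A, C

The written figures ♮5 are shorthand for 5/3: the 3 is implied.
A third above F# in this key is A.
A fifth above F# in this key is C#, made natural (C) by the ♮ figure.
Together with the bass F#, this spells F# diminished in root position.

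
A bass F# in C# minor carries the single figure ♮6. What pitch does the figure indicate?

D

Counting 5 letter steps above F# lands on D; in C# minor, that letter is D#.
The ♮6 figure makes it natural, giving D.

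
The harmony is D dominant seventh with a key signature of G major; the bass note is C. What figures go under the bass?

4/2

C is the seventh of D dominant seventh, so the chord is in third inversion.
A seventh chord in third inversion is figured 6/4/2, conventionally abbreviated 4/2.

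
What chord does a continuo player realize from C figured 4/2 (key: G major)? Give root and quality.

The figures 4/2 indicate a seventh chord in third inversion.
In third inversion the root lies a second above the bass: a second above C in G major is D.
The chord tones are C, D, F#, A, giving D dominant seventh.

D dominant seventh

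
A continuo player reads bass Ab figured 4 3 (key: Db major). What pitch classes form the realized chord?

Ab, C, Db, F

The written figures 4 3 are shorthand for 6/4/3: the 6 is implied.
A third above Ab in this key is C.
A fourth above Ab in this key is Db.
A sixth above Ab in this key is F.
Together with the bass Ab, this spells Db major seventh in second inversion.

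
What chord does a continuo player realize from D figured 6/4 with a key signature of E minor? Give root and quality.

G major

The figures 6/4 indicate a triad in second inversion.
In second inversion the root lies a fourth above the bass: a fourth above D in E minor is G.
The chord tones are D, G, B, giving G major.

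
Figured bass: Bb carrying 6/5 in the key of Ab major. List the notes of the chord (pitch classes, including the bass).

Bb, Db, F, G

The written figures 6/5 are shorthand for 6/5/3: the 3 is implied.
A third above Bb in this key is Db.
A fifth above Bb in this key is F.
A sixth above Bb in this key is G.
Together with the bass Bb, this spells G half-diminished seventh in first inversion.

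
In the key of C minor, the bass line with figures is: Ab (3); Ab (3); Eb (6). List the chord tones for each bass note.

Ab, C, Eb | Ab, C, Eb | Eb, G, C

Ab (5/3): Ab, C, Eb.
Ab (5/3): Ab, C, Eb.
Eb (6/3): Eb, G, C.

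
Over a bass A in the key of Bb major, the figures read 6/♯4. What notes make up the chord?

A, D#, F

A fourth above A in this key is D, raised to D# by the sharp.
A sixth above A in this key is F.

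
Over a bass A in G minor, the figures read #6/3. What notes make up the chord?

A, C, F#

A third above A in this key is C.
A sixth above A in this key is F, raised to F# by the sharp.
Together with the bass A, this spells F# diminished in first inversion.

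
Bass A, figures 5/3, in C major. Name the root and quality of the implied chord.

A minor

The figures 5/3 indicate a triad in root position.
In root position the bass is the root, so the root is A.
The chord tones are A, C, E, giving A minor.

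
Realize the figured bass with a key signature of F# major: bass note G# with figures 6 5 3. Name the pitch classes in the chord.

G#, B, D#, E#

A third above G# in this key is B.
A fifth above G# in this key is D#.
A sixth above G# in this key is E#.
Together with the bass G#, this spells E# half-diminished seventh in first inversion.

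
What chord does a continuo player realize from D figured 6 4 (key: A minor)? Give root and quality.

G major

The figures 6 4 indicate a triad in second inversion.
In second inversion the root lies a fourth above the bass: a fourth above D in A minor is G.
The chord tones are D, G, B, giving G major.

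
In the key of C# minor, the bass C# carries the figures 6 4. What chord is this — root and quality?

F# minor

The figures 6 4 indicate a triad in second inversion.
In second inversion the root lies a fourth above the bass: a fourth above C# in C# minor is F#.
The chord tones are C#, F#, A, giving F# minor.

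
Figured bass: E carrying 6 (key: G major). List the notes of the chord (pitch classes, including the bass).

E, G, C

The written figures 6 are shorthand for 6/3: the 3 is implied.
A third above E in this key is G.
A sixth above E in this key is C.
Together with the bass E, this spells C major in first inversion.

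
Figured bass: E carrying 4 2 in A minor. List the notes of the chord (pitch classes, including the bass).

E, F, A, C

The written figures 4 2 are shorthand for 6/4/2: the 6 is implied.
A second above E in this key is F.
A fourth above E in this key is A.
A sixth above E in this key is C.
Together with the bass E, this spells F major seventh in third inversion.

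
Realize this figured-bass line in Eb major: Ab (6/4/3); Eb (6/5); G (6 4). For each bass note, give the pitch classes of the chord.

Ab (6/4/3): Ab, C, D, F.
Eb (6/5/3): Eb, G, Bb, C.
G (6/4): G, C, Eb.

Ab, C, D, F | Eb, G, Bb, C | G, C, Eb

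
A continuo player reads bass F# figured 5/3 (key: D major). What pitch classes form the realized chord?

F#, A, C#

A third above F# in this key is A.
A fifth above F# in this key is C#.
Together with the bass F#, this spells F# minor in root position.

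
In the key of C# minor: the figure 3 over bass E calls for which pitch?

G#

Counting 2 letter steps above E lands on G; in C# minor, that letter is G#.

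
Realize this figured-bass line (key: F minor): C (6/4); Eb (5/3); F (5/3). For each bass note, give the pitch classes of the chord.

C (6/4): C, F, Ab.
Eb (5/3): Eb, G, Bb.
F (5/3): F, Ab, C.

C, F, Ab | Eb, G, Bb | F, Ab, C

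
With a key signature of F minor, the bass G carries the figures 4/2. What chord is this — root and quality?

Ab major seventh

The figures 4/2 indicate a seventh chord in third inversion.
In third inversion the root lies a second above the bass: a second above G in F minor is Ab.
The chord tones are G, Ab, C, Eb, giving Ab major seventh.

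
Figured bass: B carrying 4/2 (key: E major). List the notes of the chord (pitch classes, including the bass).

B, C#, E, G#

The written figures 4/2 are shorthand for 6/4/2: the 6 is implied.
A second above B in this key is C#.
A fourth above B in this key is E.
A sixth above B in this key is G#.
Together with the bass B, this spells C# minor seventh in third inversion.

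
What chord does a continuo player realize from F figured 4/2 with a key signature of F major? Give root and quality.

G minor seventh

The figures 4/2 indicate a seventh chord in third inversion.
In third inversion the root lies a second above the bass: a second above F in F major is G.
The chord tones are F, G, Bb, D, giving G minor seventh.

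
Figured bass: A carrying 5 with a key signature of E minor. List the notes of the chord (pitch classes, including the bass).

A, C, E

The written figures 5 are shorthand for 5/3: the 3 is implied.
A third above A in this key is C.
A fifth above A in this key is E.
Together with the bass A, this spells A minor in root position.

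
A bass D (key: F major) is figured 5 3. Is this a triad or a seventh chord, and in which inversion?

triad, root position

Intervals of 5/3 above the bass form a triad; the bass is the root, so this is root position.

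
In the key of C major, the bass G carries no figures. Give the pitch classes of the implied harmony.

G, B, D

An unfigured bass implies 5/3.
A third above G in this key is B.
A fifth above G in this key is D.
Together with the bass G, this spells G major in root position.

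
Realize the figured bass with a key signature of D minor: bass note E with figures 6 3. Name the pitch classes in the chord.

A third above E in this key is G.
A sixth above E in this key is C.
Together with the bass E, this spells C major in first inversion.

E, G, C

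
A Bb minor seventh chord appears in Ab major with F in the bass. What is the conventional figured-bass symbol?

4/3

F is the fifth of Bb minor seventh, so the chord is in second inversion.
A seventh chord in second inversion is figured 6/4/3, conventionally abbreviated 4/3.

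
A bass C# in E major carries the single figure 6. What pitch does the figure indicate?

A

Counting 5 letter steps above C# lands on A; in E major, that letter is A.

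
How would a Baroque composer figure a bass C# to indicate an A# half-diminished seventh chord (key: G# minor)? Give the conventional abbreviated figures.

6/5

C# is the third of A# half-diminished seventh, so the chord is in first inversion.
A seventh chord in first inversion is figured 6/5/3, conventionally abbreviated 6/5.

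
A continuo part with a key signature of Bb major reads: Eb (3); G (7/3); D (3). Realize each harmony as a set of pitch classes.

Eb (5/3): Eb, G, Bb.
G (7/5/3): G, Bb, D, F.
D (5/3): D, F, A.

Eb, G, Bb | G, Bb, D, F | D, F, A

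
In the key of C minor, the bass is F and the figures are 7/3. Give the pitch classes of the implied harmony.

F, Ab, C, Eb

The written figures 7/3 are shorthand for 7/5/3: the 5 is implied.
A third above F in this key is Ab.
A fifth above F in this key is C.
A seventh above F in this key is Eb.
Together with the bass F, this spells F minor seventh in root position.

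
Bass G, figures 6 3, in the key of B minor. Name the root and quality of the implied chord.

The figures 6 3 indicate a triad in first inversion.
In first inversion the root lies a sixth above the bass: a sixth above G in B minor is E.
The chord tones are G, B, E, giving E minor.

E minor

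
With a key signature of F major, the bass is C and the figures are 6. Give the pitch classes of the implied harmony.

The written figures 6 are shorthand for 6/3: the 3 is implied.
A third above C in this key is E.
A sixth above C in this key is A.
Together with the bass C, this spells A minor in first inversion.

C, E, A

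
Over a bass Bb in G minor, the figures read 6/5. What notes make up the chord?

Bb, D, F, G

The written figures 6/5 are shorthand for 6/5/3: the 3 is implied.
A third above Bb in this key is D.
A fifth above Bb in this key is F.
A sixth above Bb in this key is G.
Together with the bass Bb, this spells G minor seventh in first inversion.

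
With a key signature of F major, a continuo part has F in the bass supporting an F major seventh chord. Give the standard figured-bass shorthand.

F is the root of F major seventh, so the chord is in root position.
A seventh chord in root position is figured 7/5/3, conventionally abbreviated 7.

7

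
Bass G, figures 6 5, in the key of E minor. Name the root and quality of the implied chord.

E minor seventh

The figures 6 5 indicate a seventh chord in first inversion.
In first inversion the root lies a sixth above the bass: a sixth above G in E minor is E.
The chord tones are G, B, D, E, giving E minor seventh.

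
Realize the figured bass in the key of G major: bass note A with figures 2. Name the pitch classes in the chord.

A, B, D, F#

The written figures 2 are shorthand for 6/4/2: the 6/4 are implied.
A second above A in this key is B.
A fourth above A in this key is D.
A sixth above A in this key is F#.
Together with the bass A, this spells B minor seventh in third inversion.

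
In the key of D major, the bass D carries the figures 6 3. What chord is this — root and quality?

The figures 6 3 indicate a triad in first inversion.
In first inversion the root lies a sixth above the bass: a sixth above D in D major is B.
The chord tones are D, F#, B, giving B minor.

B minor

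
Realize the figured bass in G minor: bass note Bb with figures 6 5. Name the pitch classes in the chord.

The written figures 6 5 are shorthand for 6/5/3: the 3 is implied.
A third above Bb in this key is D.
A fifth above Bb in this key is F.
A sixth above Bb in this key is G.
Together with the bass Bb, this spells G minor seventh in first inversion.

Bb, D, F, G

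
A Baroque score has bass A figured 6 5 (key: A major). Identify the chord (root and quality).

The figures 6 5 indicate a seventh chord in first inversion.
In first inversion the root lies a sixth above the bass: a sixth above A in A major is F#.
The chord tones are A, C#, E, F#, giving F# minor seventh.

F# minor seventh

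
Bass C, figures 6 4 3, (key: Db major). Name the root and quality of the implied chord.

F minor seventh

The figures 6 4 3 indicate a seventh chord in second inversion.
In second inversion the root lies a fourth above the bass: a fourth above C in Db major is F.
The chord tones are C, Eb, F, Ab, giving F minor seventh.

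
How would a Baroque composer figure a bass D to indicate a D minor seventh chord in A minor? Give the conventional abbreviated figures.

7

D is the root of D minor seventh, so the chord is in root position.
A seventh chord in root position is figured 7/5/3, conventionally abbreviated 7.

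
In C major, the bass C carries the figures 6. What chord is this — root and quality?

The figures 6 indicate a triad in first inversion.
In first inversion the root lies a sixth above the bass: a sixth above C in C major is A.
The chord tones are C, E, A, giving A minor.

A minor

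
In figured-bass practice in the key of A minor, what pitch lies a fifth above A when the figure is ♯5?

Counting 4 letter steps above A lands on E; in A minor, that letter is E.
The #5 figure raises it a semitone, giving E#.

E#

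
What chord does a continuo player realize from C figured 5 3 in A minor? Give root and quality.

The figures 5 3 indicate a triad in root position.
In root position the bass is the root, so the root is C.
The chord tones are C, E, G, giving C major.

C major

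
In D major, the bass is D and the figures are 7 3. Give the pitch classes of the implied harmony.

D, F#, A, C#

The written figures 7 3 are shorthand for 7/5/3: the 5 is implied.
A third above D in this key is F#.
A fifth above D in this key is A.
A seventh above D in this key is C#.
Together with the bass D, this spells D major seventh in root position.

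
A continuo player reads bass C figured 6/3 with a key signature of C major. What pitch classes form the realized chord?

C, E, A

A third above C in this key is E.
A sixth above C in this key is A.
Together with the bass C, this spells A minor in first inversion.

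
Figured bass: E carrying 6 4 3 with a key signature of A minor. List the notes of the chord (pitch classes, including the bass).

E, G, A, C

A third above E in this key is G.
A fourth above E in this key is A.
A sixth above E in this key is C.
Together with the bass E, this spells A minor seventh in second inversion.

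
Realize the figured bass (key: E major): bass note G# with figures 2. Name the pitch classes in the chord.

G#, A, C#, E

The written figures 2 are shorthand for 6/4/2: the 6/4 are implied.
A second above G# in this key is A.
A fourth above G# in this key is C#.
A sixth above G# in this key is E.
Together with the bass G#, this spells A major seventh in third inversion.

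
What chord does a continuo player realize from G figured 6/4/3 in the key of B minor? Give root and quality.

The figures 6/4/3 indicate a seventh chord in second inversion.
In second inversion the root lies a fourth above the bass: a fourth above G in B minor is C#.
The chord tones are G, B, C#, E, giving C# half-diminished seventh.

C# half-diminished seventh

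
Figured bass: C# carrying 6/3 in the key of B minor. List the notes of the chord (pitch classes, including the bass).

A third above C# in this key is E.
A sixth above C# in this key is A.
Together with the bass C#, this spells A major in first inversion.

C#, E, A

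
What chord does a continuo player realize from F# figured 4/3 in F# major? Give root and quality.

B major seventh

The figures 4/3 indicate a seventh chord in second inversion.
In second inversion the root lies a fourth above the bass: a fourth above F# in F# major is B.
The chord tones are F#, A#, B, D#, giving B major seventh.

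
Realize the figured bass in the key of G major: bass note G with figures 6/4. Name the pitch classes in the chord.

A fourth above G in this key is C.
A sixth above G in this key is E.
Together with the bass G, this spells C major in second inversion.

G, C, E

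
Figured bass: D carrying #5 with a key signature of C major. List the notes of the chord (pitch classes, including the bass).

The written figures #5 are shorthand for 5/3: the 3 is implied.
A third above D in this key is F.
A fifth above D in this key is A, raised to A# by the sharp.

D, F, A#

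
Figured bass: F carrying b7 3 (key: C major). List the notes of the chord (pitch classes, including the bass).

The written figures b7 3 are shorthand for 7/5/3: the 5 is implied.
A third above F in this key is A.
A fifth above F in this key is C.
A seventh above F in this key is E, lowered to Eb by the flat.
Together with the bass F, this spells F dominant seventh in root position.

F, A, C, Eb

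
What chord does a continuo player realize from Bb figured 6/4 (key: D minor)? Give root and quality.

The figures 6/4 indicate a triad in second inversion.
In second inversion the root lies a fourth above the bass: a fourth above Bb in D minor is E.
The chord tones are Bb, E, G, giving E diminished.

E diminished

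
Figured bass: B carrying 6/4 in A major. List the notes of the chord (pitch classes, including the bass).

A fourth above B in this key is E.
A sixth above B in this key is G#.
Together with the bass B, this spells E major in second inversion.

B, E, G#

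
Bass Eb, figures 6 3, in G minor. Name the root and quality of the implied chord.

The figures 6 3 indicate a triad in first inversion.
In first inversion the root lies a sixth above the bass: a sixth above Eb in G minor is C.
The chord tones are Eb, G, C, giving C minor.

C minor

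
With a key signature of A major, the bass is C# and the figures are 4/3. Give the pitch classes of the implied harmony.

C#, E, F#, A

The written figures 4/3 are shorthand for 6/4/3: the 6 is implied.
A third above C# in this key is E.
A fourth above C# in this key is F#.
A sixth above C# in this key is A.
Together with the bass C#, this spells F# minor seventh in second inversion.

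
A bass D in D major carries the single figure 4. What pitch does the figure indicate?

Counting 3 letter steps above D lands on G; in D major, that letter is G.

G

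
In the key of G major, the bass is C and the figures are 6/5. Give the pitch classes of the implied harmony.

The written figures 6/5 are shorthand for 6/5/3: the 3 is implied.
A third above C in this key is E.
A fifth above C in this key is G.
A sixth above C in this key is A.
Together with the bass C, this spells A minor seventh in first inversion.

C, E, G, A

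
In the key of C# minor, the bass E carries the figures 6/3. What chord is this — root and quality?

The figures 6/3 indicate a triad in first inversion.
In first inversion the root lies a sixth above the bass: a sixth above E in C# minor is C#.
The chord tones are E, G#, C#, giving C# minor.

C# minor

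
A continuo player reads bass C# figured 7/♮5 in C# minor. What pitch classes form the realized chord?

C#, E, G, B

The written figures 7/♮5 are shorthand for 7/5/3: the 3 is implied.
A third above C# in this key is E.
A fifth above C# in this key is G#, made natural (G) by the ♮ figure.
A seventh above C# in this key is B.
Together with the bass C#, this spells C# half-diminished seventh in root position.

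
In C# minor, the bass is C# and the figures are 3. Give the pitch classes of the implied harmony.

C#, E, G#

The written figures 3 are shorthand for 5/3: the 5 is implied.
A third above C# in this key is E.
A fifth above C# in this key is G#.
Together with the bass C#, this spells C# minor in root position.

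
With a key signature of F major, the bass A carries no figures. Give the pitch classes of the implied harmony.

An unfigured bass implies 5/3.
A third above A in this key is C.
A fifth above A in this key is E.
Together with the bass A, this spells A minor in root position.

A, C, E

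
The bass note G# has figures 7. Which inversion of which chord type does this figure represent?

7 is shorthand for 7/5/3.
Intervals of 7/5/3 above the bass form a seventh chord; the bass is the root, so this is root position.

seventh chord, root position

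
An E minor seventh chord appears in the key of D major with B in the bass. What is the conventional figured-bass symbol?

B is the fifth of E minor seventh, so the chord is in second inversion.
A seventh chord in second inversion is figured 6/4/3, conventionally abbreviated 4/3.

4/3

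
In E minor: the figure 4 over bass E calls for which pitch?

Counting 3 letter steps above E lands on A; in E minor, that letter is A.

A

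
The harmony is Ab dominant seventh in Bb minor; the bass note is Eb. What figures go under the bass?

Eb is the fifth of Ab dominant seventh, so the chord is in second inversion.
A seventh chord in second inversion is figured 6/4/3, conventionally abbreviated 4/3.

4/3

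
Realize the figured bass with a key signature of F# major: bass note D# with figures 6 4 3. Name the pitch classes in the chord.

D#, F#, G#, B

A third above D# in this key is F#.
A fourth above D# in this key is G#.
A sixth above D# in this key is B.
Together with the bass D#, this spells G# minor seventh in second inversion.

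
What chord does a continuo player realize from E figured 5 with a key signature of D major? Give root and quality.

E minor

The figures 5 indicate a triad in root position.
In root position the bass is the root, so the root is E.
The chord tones are E, G, B, giving E minor.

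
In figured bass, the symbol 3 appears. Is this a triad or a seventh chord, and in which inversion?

triad, root position

3 is shorthand for 5/3.
Intervals of 5/3 above the bass form a triad; the bass is the root, so this is root position.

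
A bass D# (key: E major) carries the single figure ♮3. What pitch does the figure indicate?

F

Counting 2 letter steps above D# lands on F; in E major, that letter is F#.
The ♮3 figure makes it natural, giving F.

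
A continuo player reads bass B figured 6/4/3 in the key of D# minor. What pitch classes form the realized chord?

A third above B in this key is D#.
A fourth above B in this key is E#.
A sixth above B in this key is G#.
Together with the bass B, this spells E# half-diminished seventh in second inversion.

B, D#, E#, G#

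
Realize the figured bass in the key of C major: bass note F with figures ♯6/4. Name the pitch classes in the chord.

A fourth above F in this key is B.
A sixth above F in this key is D, raised to D# by the sharp.

F, B, D#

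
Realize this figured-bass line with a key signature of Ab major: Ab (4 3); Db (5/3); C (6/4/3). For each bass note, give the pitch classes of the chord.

Ab (6/4/3): Ab, C, Db, F.
Db (5/3): Db, F, Ab.
C (6/4/3): C, Eb, F, Ab.

Ab, C, Db, F | Db, F, Ab | C, Eb, F, Ab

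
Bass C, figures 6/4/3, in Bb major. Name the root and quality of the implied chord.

The figures 6/4/3 indicate a seventh chord in second inversion.
In second inversion the root lies a fourth above the bass: a fourth above C in Bb major is F.
The chord tones are C, Eb, F, A, giving F dominant seventh.

F dominant seventh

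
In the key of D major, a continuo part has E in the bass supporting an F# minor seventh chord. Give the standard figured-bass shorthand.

4/2

E is the seventh of F# minor seventh, so the chord is in third inversion.
A seventh chord in third inversion is figured 6/4/2, conventionally abbreviated 4/2.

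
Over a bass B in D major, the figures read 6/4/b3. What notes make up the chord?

B, Db, E, G

A third above B in this key is D, lowered to Db by the flat.
A fourth above B in this key is E.
A sixth above B in this key is G.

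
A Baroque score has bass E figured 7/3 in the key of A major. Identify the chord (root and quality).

The figures 7/3 indicate a seventh chord in root position.
In root position the bass is the root, so the root is E.
The chord tones are E, G#, B, D, giving E dominant seventh.

E dominant seventh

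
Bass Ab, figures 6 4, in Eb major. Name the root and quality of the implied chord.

D diminished

The figures 6 4 indicate a triad in second inversion.
In second inversion the root lies a fourth above the bass: a fourth above Ab in Eb major is D.
The chord tones are Ab, D, F, giving D diminished.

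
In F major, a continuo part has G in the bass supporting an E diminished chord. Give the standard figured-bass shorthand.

6

G is the third of E diminished, so the chord is in first inversion.
A triad in first inversion is figured 6/3, conventionally abbreviated 6.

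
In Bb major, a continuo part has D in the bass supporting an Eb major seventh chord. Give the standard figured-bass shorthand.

4/2

D is the seventh of Eb major seventh, so the chord is in third inversion.
A seventh chord in third inversion is figured 6/4/2, conventionally abbreviated 4/2.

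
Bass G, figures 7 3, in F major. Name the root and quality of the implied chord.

G minor seventh

The figures 7 3 indicate a seventh chord in root position.
In root position the bass is the root, so the root is G.
The chord tones are G, Bb, D, F, giving G minor seventh.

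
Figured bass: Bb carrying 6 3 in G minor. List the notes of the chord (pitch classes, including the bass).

A third above Bb in this key is D.
A sixth above Bb in this key is G.
Together with the bass Bb, this spells G minor in first inversion.

Bb, D, G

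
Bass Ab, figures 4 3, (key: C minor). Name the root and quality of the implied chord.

The figures 4 3 indicate a seventh chord in second inversion.
In second inversion the root lies a fourth above the bass: a fourth above Ab in C minor is D.
The chord tones are Ab, C, D, F, giving D half-diminished seventh.

D half-diminished seventh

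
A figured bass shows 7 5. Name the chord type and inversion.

seventh chord, root position

7 5 is shorthand for 7/5/3.
Intervals of 7/5/3 above the bass form a seventh chord; the bass is the root, so this is root position.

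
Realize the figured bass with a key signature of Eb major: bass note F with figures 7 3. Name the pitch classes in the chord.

F, Ab, C, Eb

The written figures 7 3 are shorthand for 7/5/3: the 5 is implied.
A third above F in this key is Ab.
A fifth above F in this key is C.
A seventh above F in this key is Eb.
Together with the bass F, this spells F minor seventh in root position.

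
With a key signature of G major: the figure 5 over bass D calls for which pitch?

Counting 4 letter steps above D lands on A; in G major, that letter is A.

A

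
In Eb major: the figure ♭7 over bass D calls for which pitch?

Cb

Counting 6 letter steps above D lands on C; in Eb major, that letter is C.
The b7 figure lowers it a semitone, giving Cb.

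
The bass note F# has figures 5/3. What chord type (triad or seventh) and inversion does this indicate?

Intervals of 5/3 above the bass form a triad; the bass is the root, so this is root position.

triad, root position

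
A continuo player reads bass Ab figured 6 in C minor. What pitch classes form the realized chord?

Ab, C, F

The written figures 6 are shorthand for 6/3: the 3 is implied.
A third above Ab in this key is C.
A sixth above Ab in this key is F.
Together with the bass Ab, this spells F minor in first inversion.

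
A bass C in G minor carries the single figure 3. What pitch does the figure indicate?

Eb

Counting 2 letter steps above C lands on E; in G minor, that letter is Eb.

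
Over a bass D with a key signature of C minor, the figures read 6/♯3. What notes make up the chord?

A third above D in this key is F, raised to F# by the sharp.
A sixth above D in this key is Bb.
Together with the bass D, this spells Bb augmented in first inversion.

D, F#, Bb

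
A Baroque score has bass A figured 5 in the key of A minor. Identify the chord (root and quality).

A minor

The figures 5 indicate a triad in root position.
In root position the bass is the root, so the root is A.
The chord tones are A, C, E, giving A minor.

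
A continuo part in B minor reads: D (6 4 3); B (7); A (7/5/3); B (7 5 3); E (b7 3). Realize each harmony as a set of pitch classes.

D, F#, G, B | B, D, F#, A | A, C#, E, G | B, D, F#, A | E, G, B, Db

D (6/4/3): D, F#, G, B.
B (7/5/3): B, D, F#, A.
A (7/5/3): A, C#, E, G.
B (7/5/3): B, D, F#, A.
E (b7/5/3): E, G, B, Db.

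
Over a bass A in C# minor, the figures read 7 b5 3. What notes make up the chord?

A, C#, Eb, G#

A third above A in this key is C#.
A fifth above A in this key is E, lowered to Eb by the flat.
A seventh above A in this key is G#.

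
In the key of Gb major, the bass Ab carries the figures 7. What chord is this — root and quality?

The figures 7 indicate a seventh chord in root position.
In root position the bass is the root, so the root is Ab.
The chord tones are Ab, Cb, Eb, Gb, giving Ab minor seventh.

Ab minor seventh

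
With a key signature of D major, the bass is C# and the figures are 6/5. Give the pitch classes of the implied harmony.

C#, E, G, A

The written figures 6/5 are shorthand for 6/5/3: the 3 is implied.
A third above C# in this key is E.
A fifth above C# in this key is G.
A sixth above C# in this key is A.
Together with the bass C#, this spells A dominant seventh in first inversion.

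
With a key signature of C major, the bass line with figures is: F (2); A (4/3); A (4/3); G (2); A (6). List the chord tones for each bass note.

F, G, B, D | A, C, D, F | A, C, D, F | G, A, C, E | A, C, F

F (6/4/2): F, G, B, D.
A (6/4/3): A, C, D, F.
A (6/4/3): A, C, D, F.
G (6/4/2): G, A, C, E.
A (6/3): A, C, F.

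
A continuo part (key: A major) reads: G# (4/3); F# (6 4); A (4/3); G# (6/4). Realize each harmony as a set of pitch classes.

G#, B, C#, E | F#, B, D | A, C#, D, F# | G#, C#, E

G# (6/4/3): G#, B, C#, E.
F# (6/4): F#, B, D.
A (6/4/3): A, C#, D, F#.
G# (6/4): G#, C#, E.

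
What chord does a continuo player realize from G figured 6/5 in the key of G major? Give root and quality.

E minor seventh

The figures 6/5 indicate a seventh chord in first inversion.
In first inversion the root lies a sixth above the bass: a sixth above G in G major is E.
The chord tones are G, B, D, E, giving E minor seventh.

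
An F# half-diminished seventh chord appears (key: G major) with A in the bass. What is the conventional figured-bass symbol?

A is the third of F# half-diminished seventh, so the chord is in first inversion.
A seventh chord in first inversion is figured 6/5/3, conventionally abbreviated 6/5.

6/5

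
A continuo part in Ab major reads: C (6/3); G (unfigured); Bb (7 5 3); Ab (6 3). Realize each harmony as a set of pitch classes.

C, Eb, Ab | G, Bb, Db | Bb, Db, F, Ab | Ab, C, F

C (6/3): C, Eb, Ab.
G (5/3): G, Bb, Db.
Bb (7/5/3): Bb, Db, F, Ab.
Ab (6/3): Ab, C, F.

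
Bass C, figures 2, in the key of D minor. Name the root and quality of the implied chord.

D minor seventh

The figures 2 indicate a seventh chord in third inversion.
In third inversion the root lies a second above the bass: a second above C in D minor is D.
The chord tones are C, D, F, A, giving D minor seventh.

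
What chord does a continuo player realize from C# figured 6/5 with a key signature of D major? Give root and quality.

The figures 6/5 indicate a seventh chord in first inversion.
In first inversion the root lies a sixth above the bass: a sixth above C# in D major is A.
The chord tones are C#, E, G, A, giving A dominant seventh.

A dominant seventh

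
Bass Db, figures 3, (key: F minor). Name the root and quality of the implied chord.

The figures 3 indicate a triad in root position.
In root position the bass is the root, so the root is Db.
The chord tones are Db, F, Ab, giving Db major.

Db major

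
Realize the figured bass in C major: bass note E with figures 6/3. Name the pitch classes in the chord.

A third above E in this key is G.
A sixth above E in this key is C.
Together with the bass E, this spells C major in first inversion.

E, G, C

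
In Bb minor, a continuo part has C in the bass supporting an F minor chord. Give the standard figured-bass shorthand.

C is the fifth of F minor, so the chord is in second inversion.
A triad in second inversion is figured 6/4, conventionally abbreviated 6/4.

6/4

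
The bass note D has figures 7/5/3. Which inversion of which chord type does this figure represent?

seventh chord, root position

Intervals of 7/5/3 above the bass form a seventh chord; the bass is the root, so this is root position.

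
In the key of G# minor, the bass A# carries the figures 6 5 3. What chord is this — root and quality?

The figures 6 5 3 indicate a seventh chord in first inversion.
In first inversion the root lies a sixth above the bass: a sixth above A# in G# minor is F#.
The chord tones are A#, C#, E, F#, giving F# dominant seventh.

F# dominant seventh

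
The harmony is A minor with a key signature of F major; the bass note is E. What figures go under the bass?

6/4

E is the fifth of A minor, so the chord is in second inversion.
A triad in second inversion is figured 6/4, conventionally abbreviated 6/4.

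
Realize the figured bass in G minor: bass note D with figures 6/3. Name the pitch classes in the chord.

D, F, Bb

A third above D in this key is F.
A sixth above D in this key is Bb.
Together with the bass D, this spells Bb major in first inversion.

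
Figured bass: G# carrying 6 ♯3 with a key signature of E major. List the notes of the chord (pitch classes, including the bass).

G#, B#, E

A third above G# in this key is B, raised to B# by the sharp.
A sixth above G# in this key is E.
Together with the bass G#, this spells E augmented in first inversion.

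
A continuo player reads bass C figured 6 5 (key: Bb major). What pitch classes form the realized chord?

The written figures 6 5 are shorthand for 6/5/3: the 3 is implied.
A third above C in this key is Eb.
A fifth above C in this key is G.
A sixth above C in this key is A.
Together with the bass C, this spells A half-diminished seventh in first inversion.

C, Eb, G, A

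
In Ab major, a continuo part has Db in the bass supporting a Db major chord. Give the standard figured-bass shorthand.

no figures

Db is the root of Db major, so the chord is in root position.
A triad in root position is figured 5/3, conventionally abbreviated (no figures — root-position triad).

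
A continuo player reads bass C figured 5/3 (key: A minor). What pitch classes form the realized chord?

C, E, G

A third above C in this key is E.
A fifth above C in this key is G.
Together with the bass C, this spells C major in root position.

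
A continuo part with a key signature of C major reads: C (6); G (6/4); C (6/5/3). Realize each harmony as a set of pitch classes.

C, E, A | G, C, E | C, E, G, A

C (6/3): C, E, A.
G (6/4): G, C, E.
C (6/5/3): C, E, G, A.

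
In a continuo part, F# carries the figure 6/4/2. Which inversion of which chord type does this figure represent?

seventh chord, third inversion

Intervals of 6/4/2 above the bass form a seventh chord; the bass is the seventh, so this is third inversion.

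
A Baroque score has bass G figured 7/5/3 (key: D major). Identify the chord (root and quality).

The figures 7/5/3 indicate a seventh chord in root position.
In root position the bass is the root, so the root is G.
The chord tones are G, B, D, F#, giving G major seventh.

G major seventh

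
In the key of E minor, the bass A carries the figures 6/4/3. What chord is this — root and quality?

The figures 6/4/3 indicate a seventh chord in second inversion.
In second inversion the root lies a fourth above the bass: a fourth above A in E minor is D.
The chord tones are A, C, D, F#, giving D dominant seventh.

D dominant seventh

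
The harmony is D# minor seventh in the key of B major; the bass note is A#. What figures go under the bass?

4/3

A# is the fifth of D# minor seventh, so the chord is in second inversion.
A seventh chord in second inversion is figured 6/4/3, conventionally abbreviated 4/3.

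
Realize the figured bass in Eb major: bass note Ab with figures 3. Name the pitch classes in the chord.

Ab, C, Eb

The written figures 3 are shorthand for 5/3: the 5 is implied.
A third above Ab in this key is C.
A fifth above Ab in this key is Eb.
Together with the bass Ab, this spells Ab major in root position.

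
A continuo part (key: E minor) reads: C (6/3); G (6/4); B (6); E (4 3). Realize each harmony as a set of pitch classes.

C (6/3): C, E, A.
G (6/4): G, C, E.
B (6/3): B, D, G.
E (6/4/3): E, G, A, C.

C, E, A | G, C, E | B, D, G | E, G, A, C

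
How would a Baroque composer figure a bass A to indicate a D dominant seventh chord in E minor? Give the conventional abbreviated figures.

4/3

A is the fifth of D dominant seventh, so the chord is in second inversion.
A seventh chord in second inversion is figured 6/4/3, conventionally abbreviated 4/3.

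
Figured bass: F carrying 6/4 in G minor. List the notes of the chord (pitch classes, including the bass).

F, Bb, D

A fourth above F in this key is Bb.
A sixth above F in this key is D.
Together with the bass F, this spells Bb major in second inversion.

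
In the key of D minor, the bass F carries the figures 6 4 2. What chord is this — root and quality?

The figures 6 4 2 indicate a seventh chord in third inversion.
In third inversion the root lies a second above the bass: a second above F in D minor is G.
The chord tones are F, G, Bb, D, giving G minor seventh.

G minor seventh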